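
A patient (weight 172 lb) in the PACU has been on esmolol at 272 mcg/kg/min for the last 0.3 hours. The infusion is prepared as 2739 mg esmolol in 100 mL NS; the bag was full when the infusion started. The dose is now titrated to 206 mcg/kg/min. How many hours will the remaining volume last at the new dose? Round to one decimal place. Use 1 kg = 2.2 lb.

Initial rate:
Weight = 172 lb ÷ 2.2 lb/kg = 78.18182 kg
Dose = 272 mcg/kg/min × 78.18182 kg = 21265.45 mcg/min
21265.45 mcg/min × 60 min/hr = 1275927 mcg/hr
Concentration = 2739 mg ÷ 100 mL = 27.39 mg/mL = 27390 mcg/mL
Rate = 1275927 mcg/hr ÷ 27390 mcg/mL = 46.58369 mL/hr
Volume infused so far = 46.58369 mL/hr × 0.3 hr = 13.97511 mL
Volume remaining = 100 − 13.97511 = 86.02489 mL
New rate:
Dose = 206 mcg/kg/min × 78.18182 kg = 16105.45 mcg/min
16105.45 mcg/min × 60 min/hr = 966327.3 mcg/hr
Rate = 966327.3 mcg/hr ÷ 27390 mcg/mL = 35.28029 mL/hr
Time remaining = 86.02489 mL ÷ 35.28029 mL/hr = 2.438327 hr

2.4 hours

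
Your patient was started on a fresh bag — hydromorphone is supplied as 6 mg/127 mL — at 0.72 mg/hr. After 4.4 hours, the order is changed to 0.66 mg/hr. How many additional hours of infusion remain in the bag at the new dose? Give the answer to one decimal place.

Initial rate:
Concentration = 6 mg ÷ 127 mL = 0.04724409 mg/mL
Rate = 0.72 mg/hr ÷ 0.04724409 mg/mL = 15.24 mL/hr
Volume infused so far = 15.24 mL/hr × 4.4 hr = 67.056 mL
Volume remaining = 127 − 67.056 = 59.944 mL
New rate:
Rate = 0.66 mg/hr ÷ 0.04724409 mg/mL = 13.97 mL/hr
Time remaining = 59.944 mL ÷ 13.97 mL/hr = 4.290909 hr

4.3 hours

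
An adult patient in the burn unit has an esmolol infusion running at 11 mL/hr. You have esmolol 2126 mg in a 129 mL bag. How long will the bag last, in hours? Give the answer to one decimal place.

Duration = 129 mL ÷ 11 mL/hr = 11.72727 hr

11.7 hours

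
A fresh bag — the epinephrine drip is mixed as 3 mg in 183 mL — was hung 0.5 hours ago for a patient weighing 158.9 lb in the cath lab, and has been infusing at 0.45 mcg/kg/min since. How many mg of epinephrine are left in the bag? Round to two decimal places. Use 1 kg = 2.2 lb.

2.02 mg

Weight = 158.9 lb ÷ 2.2 lb/kg = 72.22727 kg
Dose = 0.45 mcg/kg/min × 72.22727 kg = 32.50227 mcg/min
32.50227 mcg/min × 60 min/hr = 1950.136 mcg/hr
Concentration = 3 mg ÷ 183 mL = 0.01639344 mg/mL = 16.39344 mcg/mL
Rate = 1950.136 mcg/hr ÷ 16.39344 mcg/mL = 118.9583 mL/hr
Volume infused = 118.9583 mL/hr × 0.5 hr = 59.47916 mL
Volume remaining = 183 − 59.47916 = 123.5208 mL
Drug remaining = 123.5208 mL × 16.39344 mcg/mL = 2024.932 mcg = 2.024932 mg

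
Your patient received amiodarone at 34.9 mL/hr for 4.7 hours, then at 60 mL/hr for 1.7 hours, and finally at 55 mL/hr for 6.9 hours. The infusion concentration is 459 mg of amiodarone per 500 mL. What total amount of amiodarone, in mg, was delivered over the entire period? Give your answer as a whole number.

Concentration = 459 mg ÷ 500 mL = 0.918 mg/mL
Stage 1: 34.9 mL/hr × 4.7 hr = 164.03 mL → 164.03 mL × 0.918 mg/mL = 150.5795 mg
Stage 2: 60 mL/hr × 1.7 hr = 102 mL → 102 mL × 0.918 mg/mL = 93.636 mg
Stage 3: 55 mL/hr × 6.9 hr = 379.5 mL → 379.5 mL × 0.918 mg/mL = 348.381 mg
Total = 150.5795 + 93.636 + 348.381 = 592.5965 mg

593 mg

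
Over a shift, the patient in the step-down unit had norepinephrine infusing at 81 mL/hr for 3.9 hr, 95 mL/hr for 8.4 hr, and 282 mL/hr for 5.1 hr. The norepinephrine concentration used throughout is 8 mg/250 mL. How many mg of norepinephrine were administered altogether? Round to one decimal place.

81.7 mg

Concentration = 8 mg ÷ 250 mL = 0.032 mg/mL
Stage 1: 81 mL/hr × 3.9 hr = 315.9 mL → 315.9 mL × 0.032 mg/mL = 10.1088 mg
Stage 2: 95 mL/hr × 8.4 hr = 798 mL → 798 mL × 0.032 mg/mL = 25.536 mg
Stage 3: 282 mL/hr × 5.1 hr = 1438.2 mL → 1438.2 mL × 0.032 mg/mL = 46.0224 mg
Total = 10.1088 + 25.536 + 46.0224 = 81.6672 mg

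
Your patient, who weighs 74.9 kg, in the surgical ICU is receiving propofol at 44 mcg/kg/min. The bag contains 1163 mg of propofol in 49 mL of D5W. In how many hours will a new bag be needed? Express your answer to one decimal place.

Dose = 44 mcg/kg/min × 74.9 kg = 3295.6 mcg/min
3295.6 mcg/min × 60 min/hr = 197736 mcg/hr
Concentration = 1163 mg ÷ 49 mL = 23.73469 mg/mL = 23734.69 mcg/mL
Rate = 197736 mcg/hr ÷ 23734.69 mcg/mL = 8.331095 mL/hr
Duration = 49 mL ÷ 8.331095 mL/hr = 5.881579 hr

5.9 hours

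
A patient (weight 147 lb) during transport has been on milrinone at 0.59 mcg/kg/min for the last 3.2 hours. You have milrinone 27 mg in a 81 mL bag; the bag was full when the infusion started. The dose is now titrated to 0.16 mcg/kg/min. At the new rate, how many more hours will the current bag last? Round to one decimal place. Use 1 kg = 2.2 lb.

Initial rate:
Weight = 147 lb ÷ 2.2 lb/kg = 66.81818 kg
Dose = 0.59 mcg/kg/min × 66.81818 kg = 39.42273 mcg/min
39.42273 mcg/min × 60 min/hr = 2365.364 mcg/hr
Concentration = 27 mg ÷ 81 mL = 0.3333333 mg/mL = 333.3333 mcg/mL
Rate = 2365.364 mcg/hr ÷ 333.3333 mcg/mL = 7.096091 mL/hr
Volume infused so far = 7.096091 mL/hr × 3.2 hr = 22.70749 mL
Volume remaining = 81 − 22.70749 = 58.29251 mL
New rate:
Dose = 0.16 mcg/kg/min × 66.81818 kg = 10.69091 mcg/min
10.69091 mcg/min × 60 min/hr = 641.4545 mcg/hr
Rate = 641.4545 mcg/hr ÷ 333.3333 mcg/mL = 1.924364 mL/hr
Time remaining = 58.29251 mL ÷ 1.924364 mL/hr = 30.29184 hr

30.3 hours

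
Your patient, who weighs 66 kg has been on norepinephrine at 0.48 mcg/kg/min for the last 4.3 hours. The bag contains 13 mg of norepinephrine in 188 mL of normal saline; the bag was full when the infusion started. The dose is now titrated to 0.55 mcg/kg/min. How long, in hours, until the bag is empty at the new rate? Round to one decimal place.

2.2 hours

Initial rate:
Dose = 0.48 mcg/kg/min × 66 kg = 31.68 mcg/min
31.68 mcg/min × 60 min/hr = 1900.8 mcg/hr
Concentration = 13 mg ÷ 188 mL = 0.06914894 mg/mL = 69.14894 mcg/mL
Rate = 1900.8 mcg/hr ÷ 69.14894 mcg/mL = 27.48849 mL/hr
Volume infused so far = 27.48849 mL/hr × 4.3 hr = 118.2005 mL
Volume remaining = 188 − 118.2005 = 69.79948 mL
New rate:
Dose = 0.55 mcg/kg/min × 66 kg = 36.3 mcg/min
36.3 mcg/min × 60 min/hr = 2178 mcg/hr
Rate = 2178 mcg/hr ÷ 69.14894 mcg/mL = 31.49723 mL/hr
Time remaining = 69.79948 mL ÷ 31.49723 mL/hr = 2.216051 hr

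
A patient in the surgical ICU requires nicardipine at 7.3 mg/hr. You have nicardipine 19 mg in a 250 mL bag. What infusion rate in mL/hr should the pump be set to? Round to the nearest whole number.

Concentration = 19 mg ÷ 250 mL = 0.076 mg/mL
Rate = 7.3 mg/hr ÷ 0.076 mg/mL = 96.05263 mL/hr

96 mL/hr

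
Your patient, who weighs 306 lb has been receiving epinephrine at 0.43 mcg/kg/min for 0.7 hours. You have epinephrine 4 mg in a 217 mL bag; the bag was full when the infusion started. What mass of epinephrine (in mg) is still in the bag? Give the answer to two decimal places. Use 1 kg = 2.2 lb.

Weight = 306 lb ÷ 2.2 lb/kg = 139.0909 kg
Dose = 0.43 mcg/kg/min × 139.0909 kg = 59.80909 mcg/min
59.80909 mcg/min × 60 min/hr = 3588.545 mcg/hr
Concentration = 4 mg ÷ 217 mL = 0.01843318 mg/mL = 18.43318 mcg/mL
Rate = 3588.545 mcg/hr ÷ 18.43318 mcg/mL = 194.6786 mL/hr
Volume infused = 194.6786 mL/hr × 0.7 hr = 136.275 mL
Volume remaining = 217 − 136.275 = 80.72499 mL
Drug remaining = 80.72499 mL × 18.43318 mcg/mL = 1488.018 mcg = 1.488018 mg

1.49 mg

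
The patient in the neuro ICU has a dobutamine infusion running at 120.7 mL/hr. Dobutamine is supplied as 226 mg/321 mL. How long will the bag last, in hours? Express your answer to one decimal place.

Duration = 321 mL ÷ 120.7 mL/hr = 2.659486 hr

2.7 hours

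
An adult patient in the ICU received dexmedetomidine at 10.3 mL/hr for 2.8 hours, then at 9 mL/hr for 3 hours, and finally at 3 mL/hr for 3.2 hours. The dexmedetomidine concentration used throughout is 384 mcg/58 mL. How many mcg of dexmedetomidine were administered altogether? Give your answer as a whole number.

Concentration = 384 mcg ÷ 58 mL = 6.62069 mcg/mL
Stage 1: 10.3 mL/hr × 2.8 hr = 28.84 mL → 28.84 mL × 6.62069 mcg/mL = 190.9407 mcg
Stage 2: 9 mL/hr × 3 hr = 27 mL → 27 mL × 6.62069 mcg/mL = 178.7586 mcg
Stage 3: 3 mL/hr × 3.2 hr = 9.6 mL → 9.6 mL × 6.62069 mcg/mL = 63.55862 mcg
Total = 190.9407 + 178.7586 + 63.55862 = 433.2579 mcg

433 mcg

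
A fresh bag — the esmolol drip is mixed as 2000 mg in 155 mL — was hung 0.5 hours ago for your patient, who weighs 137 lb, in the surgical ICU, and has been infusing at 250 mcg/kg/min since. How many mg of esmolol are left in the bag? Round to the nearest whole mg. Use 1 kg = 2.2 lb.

Weight = 137 lb ÷ 2.2 lb/kg = 62.27273 kg
Dose = 250 mcg/kg/min × 62.27273 kg = 15568.18 mcg/min
15568.18 mcg/min × 60 min/hr = 934090.9 mcg/hr
Concentration = 2000 mg ÷ 155 mL = 12.90323 mg/mL = 12903.23 mcg/mL
Rate = 934090.9 mcg/hr ÷ 12903.23 mcg/mL = 72.39205 mL/hr
Volume infused = 72.39205 mL/hr × 0.5 hr = 36.19602 mL
Volume remaining = 155 − 36.19602 = 118.804 mL
Drug remaining = 118.804 mL × 12903.23 mcg/mL = 1532955 mcg = 1532.955 mg

1533 mg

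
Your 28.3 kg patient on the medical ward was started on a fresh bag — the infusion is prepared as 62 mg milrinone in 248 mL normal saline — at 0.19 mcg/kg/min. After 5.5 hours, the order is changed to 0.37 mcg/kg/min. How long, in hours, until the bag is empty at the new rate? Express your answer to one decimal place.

Initial rate:
Dose = 0.19 mcg/kg/min × 28.3 kg = 5.377 mcg/min
5.377 mcg/min × 60 min/hr = 322.62 mcg/hr
Concentration = 62 mg ÷ 248 mL = 0.25 mg/mL = 250 mcg/mL
Rate = 322.62 mcg/hr ÷ 250 mcg/mL = 1.29048 mL/hr
Volume infused so far = 1.29048 mL/hr × 5.5 hr = 7.09764 mL
Volume remaining = 248 − 7.09764 = 240.9024 mL
New rate:
Dose = 0.37 mcg/kg/min × 28.3 kg = 10.471 mcg/min
10.471 mcg/min × 60 min/hr = 628.26 mcg/hr
Rate = 628.26 mcg/hr ÷ 250 mcg/mL = 2.51304 mL/hr
Time remaining = 240.9024 mL ÷ 2.51304 mL/hr = 95.86093 hr

95.9 hours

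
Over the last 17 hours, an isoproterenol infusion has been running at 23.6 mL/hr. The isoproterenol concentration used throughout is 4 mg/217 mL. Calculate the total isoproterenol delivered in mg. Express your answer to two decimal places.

Concentration = 4 mg ÷ 217 mL = 0.01843318 mg/mL = 18.43318 mcg/mL
Drug rate = 23.6 mL/hr × 18.43318 mcg/mL = 435.023 mcg/hr
Total = 435.023 mcg/hr × 17 hr = 7395.392 mcg = 7.395392 mg

7.40 mg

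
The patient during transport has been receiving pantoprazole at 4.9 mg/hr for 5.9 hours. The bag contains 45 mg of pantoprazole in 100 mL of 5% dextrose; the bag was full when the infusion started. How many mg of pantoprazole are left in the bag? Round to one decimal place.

Concentration = 45 mg ÷ 100 mL = 0.45 mg/mL
Rate = 4.9 mg/hr ÷ 0.45 mg/mL = 10.88889 mL/hr
Volume infused = 10.88889 mL/hr × 5.9 hr = 64.24444 mL
Volume remaining = 100 − 64.24444 = 35.75556 mL
Drug remaining = 35.75556 mL × 0.45 mg/mL = 16.09 mg

16.1 mg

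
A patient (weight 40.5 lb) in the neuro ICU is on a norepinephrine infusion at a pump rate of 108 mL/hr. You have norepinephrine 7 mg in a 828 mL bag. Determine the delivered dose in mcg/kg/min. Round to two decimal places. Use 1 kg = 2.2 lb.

Weight = 40.5 lb ÷ 2.2 lb/kg = 18.40909 kg
Concentration = 7 mg ÷ 828 mL = 0.008454106 mg/mL = 8.454106 mcg/mL
Drug rate = 108 mL/hr × 8.454106 mcg/mL = 913.0435 mcg/hr
913.0435 mcg/hr ÷ 60 min/hr = 15.21739 mcg/min
15.21739 mcg/min ÷ 18.40909 kg = 0.8266237 mcg/kg/min

0.83 mcg/kg/min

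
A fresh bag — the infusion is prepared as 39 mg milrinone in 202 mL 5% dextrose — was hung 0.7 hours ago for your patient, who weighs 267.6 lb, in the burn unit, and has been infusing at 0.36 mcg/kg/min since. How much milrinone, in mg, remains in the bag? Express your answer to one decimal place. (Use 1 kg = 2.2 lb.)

37.2 mg

Weight = 267.6 lb ÷ 2.2 lb/kg = 121.6364 kg
Dose = 0.36 mcg/kg/min × 121.6364 kg = 43.78909 mcg/min
43.78909 mcg/min × 60 min/hr = 2627.345 mcg/hr
Concentration = 39 mg ÷ 202 mL = 0.1930693 mg/mL = 193.0693 mcg/mL
Rate = 2627.345 mcg/hr ÷ 193.0693 mcg/mL = 13.6083 mL/hr
Volume infused = 13.6083 mL/hr × 0.7 hr = 9.525811 mL
Volume remaining = 202 − 9.525811 = 192.4742 mL
Drug remaining = 192.4742 mL × 193.0693 mcg/mL = 37160.86 mcg = 37.16086 mg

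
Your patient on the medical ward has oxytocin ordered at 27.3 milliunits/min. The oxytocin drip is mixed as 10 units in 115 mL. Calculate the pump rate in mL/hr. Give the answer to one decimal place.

18.8 mL/hr

27.3 milliunits/min × 60 min/hr = 1638 milliunits/hr
Concentration = 10 units ÷ 115 mL = 0.08695652 units/mL = 86.95652 milliunits/mL
Rate = 1638 milliunits/hr ÷ 86.95652 milliunits/mL = 18.837 mL/hr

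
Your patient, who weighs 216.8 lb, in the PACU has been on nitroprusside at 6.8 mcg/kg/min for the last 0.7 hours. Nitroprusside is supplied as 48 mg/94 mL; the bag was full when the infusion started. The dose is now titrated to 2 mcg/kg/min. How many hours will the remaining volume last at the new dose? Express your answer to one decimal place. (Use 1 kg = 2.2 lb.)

1.7 hours

Initial rate:
Weight = 216.8 lb ÷ 2.2 lb/kg = 98.54545 kg
Dose = 6.8 mcg/kg/min × 98.54545 kg = 670.1091 mcg/min
670.1091 mcg/min × 60 min/hr = 40206.55 mcg/hr
Concentration = 48 mg ÷ 94 mL = 0.5106383 mg/mL = 510.6383 mcg/mL
Rate = 40206.55 mcg/hr ÷ 510.6383 mcg/mL = 78.73782 mL/hr
Volume infused so far = 78.73782 mL/hr × 0.7 hr = 55.11647 mL
Volume remaining = 94 − 55.11647 = 38.88353 mL
New rate:
Dose = 2 mcg/kg/min × 98.54545 kg = 197.0909 mcg/min
197.0909 mcg/min × 60 min/hr = 11825.45 mcg/hr
Rate = 11825.45 mcg/hr ÷ 510.6383 mcg/mL = 23.15818 mL/hr
Time remaining = 38.88353 mL ÷ 23.15818 mL/hr = 1.679041 hr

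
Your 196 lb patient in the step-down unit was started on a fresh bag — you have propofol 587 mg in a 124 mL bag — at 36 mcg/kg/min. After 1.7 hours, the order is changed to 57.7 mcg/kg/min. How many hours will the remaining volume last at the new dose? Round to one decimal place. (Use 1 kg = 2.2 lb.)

Initial rate:
Weight = 196 lb ÷ 2.2 lb/kg = 89.09091 kg
Dose = 36 mcg/kg/min × 89.09091 kg = 3207.273 mcg/min
3207.273 mcg/min × 60 min/hr = 192436.4 mcg/hr
Concentration = 587 mg ÷ 124 mL = 4.733871 mg/mL = 4733.871 mcg/mL
Rate = 192436.4 mcg/hr ÷ 4733.871 mcg/mL = 40.65095 mL/hr
Volume infused so far = 40.65095 mL/hr × 1.7 hr = 69.10662 mL
Volume remaining = 124 − 69.10662 = 54.89338 mL
New rate:
Dose = 57.7 mcg/kg/min × 89.09091 kg = 5140.545 mcg/min
5140.545 mcg/min × 60 min/hr = 308432.7 mcg/hr
Rate = 308432.7 mcg/hr ÷ 4733.871 mcg/mL = 65.15444 mL/hr
Time remaining = 54.89338 mL ÷ 65.15444 mL/hr = 0.8425117 hr

0.8 hours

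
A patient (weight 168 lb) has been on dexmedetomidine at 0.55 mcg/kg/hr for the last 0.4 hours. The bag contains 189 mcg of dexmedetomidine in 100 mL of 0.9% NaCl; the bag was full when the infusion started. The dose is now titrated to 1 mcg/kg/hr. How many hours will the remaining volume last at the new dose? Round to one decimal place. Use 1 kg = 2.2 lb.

Initial rate:
Weight = 168 lb ÷ 2.2 lb/kg = 76.36364 kg
Dose = 0.55 mcg/kg/hr × 76.36364 kg = 42 mcg/hr
Concentration = 189 mcg ÷ 100 mL = 1.89 mcg/mL
Rate = 42 mcg/hr ÷ 1.89 mcg/mL = 22.22222 mL/hr
Volume infused so far = 22.22222 mL/hr × 0.4 hr = 8.888889 mL
Volume remaining = 100 − 8.888889 = 91.11111 mL
New rate:
Dose = 1 mcg/kg/hr × 76.36364 kg = 76.36364 mcg/hr
Rate = 76.36364 mcg/hr ÷ 1.89 mcg/mL = 40.40404 mL/hr
Time remaining = 91.11111 mL ÷ 40.40404 mL/hr = 2.255 hr

2.3 hours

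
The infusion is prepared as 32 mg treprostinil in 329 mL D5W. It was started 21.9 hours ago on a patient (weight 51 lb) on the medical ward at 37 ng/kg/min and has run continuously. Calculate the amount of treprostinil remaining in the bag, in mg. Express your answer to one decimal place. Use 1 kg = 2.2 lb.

30.9 mg

Weight = 51 lb ÷ 2.2 lb/kg = 23.18182 kg
Dose = 37 ng/kg/min × 23.18182 kg = 857.7273 ng/min
857.7273 ng/min × 60 min/hr = 51463.64 ng/hr
Concentration = 32 mg ÷ 329 mL = 0.09726444 mg/mL = 97264.44 ng/mL
Rate = 51463.64 ng/hr ÷ 97264.44 ng/mL = 0.5291105 mL/hr
Volume infused = 0.5291105 mL/hr × 21.9 hr = 11.58752 mL
Volume remaining = 329 − 11.58752 = 317.4125 mL
Drug remaining = 317.4125 mL × 97264.44 ng/mL = 30872946 ng = 30.87295 mg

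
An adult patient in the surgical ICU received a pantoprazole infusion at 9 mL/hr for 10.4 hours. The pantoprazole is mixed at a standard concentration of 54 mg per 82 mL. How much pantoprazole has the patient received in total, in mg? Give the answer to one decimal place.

Concentration = 54 mg ÷ 82 mL = 0.6585366 mg/mL
Drug rate = 9 mL/hr × 0.6585366 mg/mL = 5.926829 mg/hr
Total = 5.926829 mg/hr × 10.4 hr = 61.63902 mg

61.6 mg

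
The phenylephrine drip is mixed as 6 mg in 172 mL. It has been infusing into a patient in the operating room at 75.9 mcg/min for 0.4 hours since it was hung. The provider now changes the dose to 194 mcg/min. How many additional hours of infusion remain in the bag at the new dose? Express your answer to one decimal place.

0.4 hours

Initial rate:
75.9 mcg/min × 60 min/hr = 4554 mcg/hr
Concentration = 6 mg ÷ 172 mL = 0.03488372 mg/mL = 34.88372 mcg/mL
Rate = 4554 mcg/hr ÷ 34.88372 mcg/mL = 130.548 mL/hr
Volume infused so far = 130.548 mL/hr × 0.4 hr = 52.2192 mL
Volume remaining = 172 − 52.2192 = 119.7808 mL
New rate:
194 mcg/min × 60 min/hr = 11640 mcg/hr
Rate = 11640 mcg/hr ÷ 34.88372 mcg/mL = 333.68 mL/hr
Time remaining = 119.7808 mL ÷ 333.68 mL/hr = 0.3589691 hr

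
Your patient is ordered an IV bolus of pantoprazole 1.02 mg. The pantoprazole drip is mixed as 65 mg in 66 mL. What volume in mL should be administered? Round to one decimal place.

Concentration = 65 mg ÷ 66 mL = 0.9848485 mg/mL
Volume = 1.02 mg ÷ 0.9848485 mg/mL = 1.035692 mL

1.0 mL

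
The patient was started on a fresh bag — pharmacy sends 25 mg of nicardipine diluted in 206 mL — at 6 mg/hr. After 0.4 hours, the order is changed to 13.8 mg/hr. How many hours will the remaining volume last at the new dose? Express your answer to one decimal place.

1.6 hours

Initial rate:
Concentration = 25 mg ÷ 206 mL = 0.1213592 mg/mL
Rate = 6 mg/hr ÷ 0.1213592 mg/mL = 49.44 mL/hr
Volume infused so far = 49.44 mL/hr × 0.4 hr = 19.776 mL
Volume remaining = 206 − 19.776 = 186.224 mL
New rate:
Rate = 13.8 mg/hr ÷ 0.1213592 mg/mL = 113.712 mL/hr
Time remaining = 186.224 mL ÷ 113.712 mL/hr = 1.637681 hr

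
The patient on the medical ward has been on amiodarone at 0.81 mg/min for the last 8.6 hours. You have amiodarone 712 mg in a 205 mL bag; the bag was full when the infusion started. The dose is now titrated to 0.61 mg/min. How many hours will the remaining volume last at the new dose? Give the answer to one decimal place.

8.0 hours

Initial rate:
0.81 mg/min × 60 min/hr = 48.6 mg/hr
Concentration = 712 mg ÷ 205 mL = 3.473171 mg/mL
Rate = 48.6 mg/hr ÷ 3.473171 mg/mL = 13.99298 mL/hr
Volume infused so far = 13.99298 mL/hr × 8.6 hr = 120.3396 mL
Volume remaining = 205 − 120.3396 = 84.66039 mL
New rate:
0.61 mg/min × 60 min/hr = 36.6 mg/hr
Rate = 36.6 mg/hr ÷ 3.473171 mg/mL = 10.53792 mL/hr
Time remaining = 84.66039 mL ÷ 10.53792 mL/hr = 8.03388 hr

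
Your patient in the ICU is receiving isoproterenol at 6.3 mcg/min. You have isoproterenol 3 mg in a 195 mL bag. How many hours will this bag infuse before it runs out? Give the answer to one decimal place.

6.3 mcg/min × 60 min/hr = 378 mcg/hr
Concentration = 3 mg ÷ 195 mL = 0.01538462 mg/mL = 15.38462 mcg/mL
Rate = 378 mcg/hr ÷ 15.38462 mcg/mL = 24.57 mL/hr
Duration = 195 mL ÷ 24.57 mL/hr = 7.936508 hr

7.9 hours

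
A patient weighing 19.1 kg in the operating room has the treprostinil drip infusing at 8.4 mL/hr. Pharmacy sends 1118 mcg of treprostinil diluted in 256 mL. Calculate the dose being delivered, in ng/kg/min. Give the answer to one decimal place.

32.0 ng/kg/min

Concentration = 1118 mcg ÷ 256 mL = 4.367188 mcg/mL = 4367.188 ng/mL
Drug rate = 8.4 mL/hr × 4367.188 ng/mL = 36684.38 ng/hr
36684.38 ng/hr ÷ 60 min/hr = 611.4062 ng/min
611.4062 ng/min ÷ 19.1 kg = 32.0108 ng/kg/min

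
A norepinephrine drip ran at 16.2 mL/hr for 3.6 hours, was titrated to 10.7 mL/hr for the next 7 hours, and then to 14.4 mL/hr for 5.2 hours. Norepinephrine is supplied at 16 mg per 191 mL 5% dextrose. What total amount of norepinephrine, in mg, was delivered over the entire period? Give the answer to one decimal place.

Concentration = 16 mg ÷ 191 mL = 0.08376963 mg/mL
Stage 1: 16.2 mL/hr × 3.6 hr = 58.32 mL → 58.32 mL × 0.08376963 mg/mL = 4.885445 mg
Stage 2: 10.7 mL/hr × 7 hr = 74.9 mL → 74.9 mL × 0.08376963 mg/mL = 6.274346 mg
Stage 3: 14.4 mL/hr × 5.2 hr = 74.88 mL → 74.88 mL × 0.08376963 mg/mL = 6.27267 mg
Total = 4.885445 + 6.274346 + 6.27267 = 17.43246 mg

17.4 mg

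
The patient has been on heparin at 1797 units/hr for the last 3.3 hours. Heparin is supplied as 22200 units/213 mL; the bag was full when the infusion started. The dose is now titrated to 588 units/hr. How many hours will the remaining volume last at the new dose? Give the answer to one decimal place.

27.7 hours

Initial rate:
Concentration = 22200 units ÷ 213 mL = 104.2254 units/mL
Rate = 1797 units/hr ÷ 104.2254 units/mL = 17.24149 mL/hr
Volume infused so far = 17.24149 mL/hr × 3.3 hr = 56.89691 mL
Volume remaining = 213 − 56.89691 = 156.1031 mL
New rate:
Rate = 588 units/hr ÷ 104.2254 units/mL = 5.641622 mL/hr
Time remaining = 156.1031 mL ÷ 5.641622 mL/hr = 27.6699 hr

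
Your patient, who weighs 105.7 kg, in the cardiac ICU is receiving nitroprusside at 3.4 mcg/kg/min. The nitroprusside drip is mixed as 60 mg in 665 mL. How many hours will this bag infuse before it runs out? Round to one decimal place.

2.8 hours

Dose = 3.4 mcg/kg/min × 105.7 kg = 359.38 mcg/min
359.38 mcg/min × 60 min/hr = 21562.8 mcg/hr
Concentration = 60 mg ÷ 665 mL = 0.09022556 mg/mL = 90.22556 mcg/mL
Rate = 21562.8 mcg/hr ÷ 90.22556 mcg/mL = 238.9877 mL/hr
Duration = 665 mL ÷ 238.9877 mL/hr = 2.78257 hr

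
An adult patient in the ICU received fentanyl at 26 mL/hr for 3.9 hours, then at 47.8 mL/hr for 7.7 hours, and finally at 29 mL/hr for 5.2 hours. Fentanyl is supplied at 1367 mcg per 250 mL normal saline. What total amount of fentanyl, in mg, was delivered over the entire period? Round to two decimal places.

Concentration = 1367 mcg ÷ 250 mL = 5.468 mcg/mL
Stage 1: 26 mL/hr × 3.9 hr = 101.4 mL → 101.4 mL × 5.468 mcg/mL = 554.4552 mcg
Stage 2: 47.8 mL/hr × 7.7 hr = 368.06 mL → 368.06 mL × 5.468 mcg/mL = 2012.552 mcg
Stage 3: 29 mL/hr × 5.2 hr = 150.8 mL → 150.8 mL × 5.468 mcg/mL = 824.5744 mcg
Total = 554.4552 + 2012.552 + 824.5744 = 3391.582 mcg = 3.391582 mg

3.39 mg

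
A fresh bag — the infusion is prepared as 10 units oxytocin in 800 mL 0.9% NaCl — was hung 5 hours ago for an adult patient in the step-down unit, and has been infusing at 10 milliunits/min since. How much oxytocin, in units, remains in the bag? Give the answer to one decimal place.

10 milliunits/min × 60 min/hr = 600 milliunits/hr
Concentration = 10 units ÷ 800 mL = 0.0125 units/mL = 12.5 milliunits/mL
Rate = 600 milliunits/hr ÷ 12.5 milliunits/mL = 48 mL/hr
Volume infused = 48 mL/hr × 5 hr = 240 mL
Volume remaining = 800 − 240 = 560 mL
Drug remaining = 560 mL × 12.5 milliunits/mL = 7000 milliunits = 7 units

7.0 units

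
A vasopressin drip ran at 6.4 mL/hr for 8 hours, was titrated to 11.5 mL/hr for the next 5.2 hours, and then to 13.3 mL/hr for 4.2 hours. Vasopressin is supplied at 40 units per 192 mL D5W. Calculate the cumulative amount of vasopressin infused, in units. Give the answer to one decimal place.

34.8 units

Concentration = 40 units ÷ 192 mL = 0.2083333 units/mL
Stage 1: 6.4 mL/hr × 8 hr = 51.2 mL → 51.2 mL × 0.2083333 units/mL = 10.66667 units
Stage 2: 11.5 mL/hr × 5.2 hr = 59.8 mL → 59.8 mL × 0.2083333 units/mL = 12.45833 units
Stage 3: 13.3 mL/hr × 4.2 hr = 55.86 mL → 55.86 mL × 0.2083333 units/mL = 11.6375 units
Total = 10.66667 + 12.45833 + 11.6375 = 34.7625 units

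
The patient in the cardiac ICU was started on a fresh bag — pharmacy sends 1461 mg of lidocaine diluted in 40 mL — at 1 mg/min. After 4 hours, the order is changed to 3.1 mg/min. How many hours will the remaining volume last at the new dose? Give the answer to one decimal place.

Initial rate:
1 mg/min × 60 min/hr = 60 mg/hr
Concentration = 1461 mg ÷ 40 mL = 36.525 mg/mL
Rate = 60 mg/hr ÷ 36.525 mg/mL = 1.64271 mL/hr
Volume infused so far = 1.64271 mL/hr × 4 hr = 6.570842 mL
Volume remaining = 40 − 6.570842 = 33.42916 mL
New rate:
3.1 mg/min × 60 min/hr = 186 mg/hr
Rate = 186 mg/hr ÷ 36.525 mg/mL = 5.092402 mL/hr
Time remaining = 33.42916 mL ÷ 5.092402 mL/hr = 6.564516 hr

6.6 hours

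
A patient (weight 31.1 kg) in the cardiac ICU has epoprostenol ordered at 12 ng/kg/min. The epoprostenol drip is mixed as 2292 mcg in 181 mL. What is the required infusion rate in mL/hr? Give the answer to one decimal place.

1.8 mL/hr

Dose = 12 ng/kg/min × 31.1 kg = 373.2 ng/min
373.2 ng/min × 60 min/hr = 22392 ng/hr
Concentration = 2292 mcg ÷ 181 mL = 12.66298 mcg/mL = 12662.98 ng/mL
Rate = 22392 ng/hr ÷ 12662.98 ng/mL = 1.768304 mL/hr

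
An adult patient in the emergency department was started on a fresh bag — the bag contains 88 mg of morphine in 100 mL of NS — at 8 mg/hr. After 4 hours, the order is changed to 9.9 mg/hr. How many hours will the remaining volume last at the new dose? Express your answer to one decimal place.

Initial rate:
Concentration = 88 mg ÷ 100 mL = 0.88 mg/mL
Rate = 8 mg/hr ÷ 0.88 mg/mL = 9.090909 mL/hr
Volume infused so far = 9.090909 mL/hr × 4 hr = 36.36364 mL
Volume remaining = 100 − 36.36364 = 63.63636 mL
New rate:
Rate = 9.9 mg/hr ÷ 0.88 mg/mL = 11.25 mL/hr
Time remaining = 63.63636 mL ÷ 11.25 mL/hr = 5.656566 hr

5.7 hours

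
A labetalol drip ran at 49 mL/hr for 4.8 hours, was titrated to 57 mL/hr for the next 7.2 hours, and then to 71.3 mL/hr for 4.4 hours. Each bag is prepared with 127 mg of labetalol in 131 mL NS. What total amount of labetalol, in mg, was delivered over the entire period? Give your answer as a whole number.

Concentration = 127 mg ÷ 131 mL = 0.9694656 mg/mL
Stage 1: 49 mL/hr × 4.8 hr = 235.2 mL → 235.2 mL × 0.9694656 mg/mL = 228.0183 mg
Stage 2: 57 mL/hr × 7.2 hr = 410.4 mL → 410.4 mL × 0.9694656 mg/mL = 397.8687 mg
Stage 3: 71.3 mL/hr × 4.4 hr = 313.72 mL → 313.72 mL × 0.9694656 mg/mL = 304.1408 mg
Total = 228.0183 + 397.8687 + 304.1408 = 930.0278 mg

930 mg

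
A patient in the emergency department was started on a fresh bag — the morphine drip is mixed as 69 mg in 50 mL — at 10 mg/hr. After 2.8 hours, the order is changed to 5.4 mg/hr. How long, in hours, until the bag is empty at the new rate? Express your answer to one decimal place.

Initial rate:
Concentration = 69 mg ÷ 50 mL = 1.38 mg/mL
Rate = 10 mg/hr ÷ 1.38 mg/mL = 7.246377 mL/hr
Volume infused so far = 7.246377 mL/hr × 2.8 hr = 20.28986 mL
Volume remaining = 50 − 20.28986 = 29.71014 mL
New rate:
Rate = 5.4 mg/hr ÷ 1.38 mg/mL = 3.913043 mL/hr
Time remaining = 29.71014 mL ÷ 3.913043 mL/hr = 7.592593 hr

7.6 hours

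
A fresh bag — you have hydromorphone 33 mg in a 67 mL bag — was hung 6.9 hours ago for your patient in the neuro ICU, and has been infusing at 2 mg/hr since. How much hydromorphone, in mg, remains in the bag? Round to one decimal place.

19.2 mg

Concentration = 33 mg ÷ 67 mL = 0.4925373 mg/mL
Rate = 2 mg/hr ÷ 0.4925373 mg/mL = 4.060606 mL/hr
Volume infused = 4.060606 mL/hr × 6.9 hr = 28.01818 mL
Volume remaining = 67 − 28.01818 = 38.98182 mL
Drug remaining = 38.98182 mL × 0.4925373 mg/mL = 19.2 mg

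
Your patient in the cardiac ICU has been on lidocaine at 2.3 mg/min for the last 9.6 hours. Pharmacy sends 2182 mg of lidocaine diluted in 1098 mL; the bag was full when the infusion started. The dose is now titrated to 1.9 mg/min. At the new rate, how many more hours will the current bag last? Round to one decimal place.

7.5 hours

Initial rate:
2.3 mg/min × 60 min/hr = 138 mg/hr
Concentration = 2182 mg ÷ 1098 mL = 1.98725 mg/mL
Rate = 138 mg/hr ÷ 1.98725 mg/mL = 69.44271 mL/hr
Volume infused so far = 69.44271 mL/hr × 9.6 hr = 666.65 mL
Volume remaining = 1098 − 666.65 = 431.35 mL
New rate:
1.9 mg/min × 60 min/hr = 114 mg/hr
Rate = 114 mg/hr ÷ 1.98725 mg/mL = 57.36572 mL/hr
Time remaining = 431.35 mL ÷ 57.36572 mL/hr = 7.519298 hr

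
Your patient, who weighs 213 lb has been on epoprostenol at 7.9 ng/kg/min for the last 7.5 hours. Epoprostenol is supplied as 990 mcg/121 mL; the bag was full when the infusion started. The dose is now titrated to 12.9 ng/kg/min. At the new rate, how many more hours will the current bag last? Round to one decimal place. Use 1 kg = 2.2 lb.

8.6 hours

Initial rate:
Weight = 213 lb ÷ 2.2 lb/kg = 96.81818 kg
Dose = 7.9 ng/kg/min × 96.81818 kg = 764.8636 ng/min
764.8636 ng/min × 60 min/hr = 45891.82 ng/hr
Concentration = 990 mcg ÷ 121 mL = 8.181818 mcg/mL = 8181.818 ng/mL
Rate = 45891.82 ng/hr ÷ 8181.818 ng/mL = 5.609 mL/hr
Volume infused so far = 5.609 mL/hr × 7.5 hr = 42.0675 mL
Volume remaining = 121 − 42.0675 = 78.9325 mL
New rate:
Dose = 12.9 ng/kg/min × 96.81818 kg = 1248.955 ng/min
1248.955 ng/min × 60 min/hr = 74937.27 ng/hr
Rate = 74937.27 ng/hr ÷ 8181.818 ng/mL = 9.159 mL/hr
Time remaining = 78.9325 mL ÷ 9.159 mL/hr = 8.618026 hr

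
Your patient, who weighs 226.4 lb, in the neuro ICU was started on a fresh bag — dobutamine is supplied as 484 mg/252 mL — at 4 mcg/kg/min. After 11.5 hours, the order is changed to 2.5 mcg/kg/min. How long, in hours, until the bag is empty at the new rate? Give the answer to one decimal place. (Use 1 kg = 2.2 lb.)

Initial rate:
Weight = 226.4 lb ÷ 2.2 lb/kg = 102.9091 kg
Dose = 4 mcg/kg/min × 102.9091 kg = 411.6364 mcg/min
411.6364 mcg/min × 60 min/hr = 24698.18 mcg/hr
Concentration = 484 mg ÷ 252 mL = 1.920635 mg/mL = 1920.635 mcg/mL
Rate = 24698.18 mcg/hr ÷ 1920.635 mcg/mL = 12.85938 mL/hr
Volume infused so far = 12.85938 mL/hr × 11.5 hr = 147.8829 mL
Volume remaining = 252 − 147.8829 = 104.1171 mL
New rate:
Dose = 2.5 mcg/kg/min × 102.9091 kg = 257.2727 mcg/min
257.2727 mcg/min × 60 min/hr = 15436.36 mcg/hr
Rate = 15436.36 mcg/hr ÷ 1920.635 mcg/mL = 8.037115 mL/hr
Time remaining = 104.1171 mL ÷ 8.037115 mL/hr = 12.95453 hr

13.0 hours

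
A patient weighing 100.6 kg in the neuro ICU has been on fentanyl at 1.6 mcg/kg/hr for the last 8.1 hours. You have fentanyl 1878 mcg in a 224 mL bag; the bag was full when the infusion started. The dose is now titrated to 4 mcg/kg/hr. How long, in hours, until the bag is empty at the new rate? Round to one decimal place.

1.4 hours

Initial rate:
Dose = 1.6 mcg/kg/hr × 100.6 kg = 160.96 mcg/hr
Concentration = 1878 mcg ÷ 224 mL = 8.383929 mcg/mL
Rate = 160.96 mcg/hr ÷ 8.383929 mcg/mL = 19.19864 mL/hr
Volume infused so far = 19.19864 mL/hr × 8.1 hr = 155.509 mL
Volume remaining = 224 − 155.509 = 68.49104 mL
New rate:
Dose = 4 mcg/kg/hr × 100.6 kg = 402.4 mcg/hr
Rate = 402.4 mcg/hr ÷ 8.383929 mcg/mL = 47.99659 mL/hr
Time remaining = 68.49104 mL ÷ 47.99659 mL/hr = 1.426998 hr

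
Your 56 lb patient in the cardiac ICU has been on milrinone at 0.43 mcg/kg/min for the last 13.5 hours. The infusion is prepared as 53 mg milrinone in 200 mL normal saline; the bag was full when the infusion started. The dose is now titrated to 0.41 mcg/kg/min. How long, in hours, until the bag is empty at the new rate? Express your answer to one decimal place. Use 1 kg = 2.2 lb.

70.5 hours

Initial rate:
Weight = 56 lb ÷ 2.2 lb/kg = 25.45455 kg
Dose = 0.43 mcg/kg/min × 25.45455 kg = 10.94545 mcg/min
10.94545 mcg/min × 60 min/hr = 656.7273 mcg/hr
Concentration = 53 mg ÷ 200 mL = 0.265 mg/mL = 265 mcg/mL
Rate = 656.7273 mcg/hr ÷ 265 mcg/mL = 2.478216 mL/hr
Volume infused so far = 2.478216 mL/hr × 13.5 hr = 33.45592 mL
Volume remaining = 200 − 33.45592 = 166.5441 mL
New rate:
Dose = 0.41 mcg/kg/min × 25.45455 kg = 10.43636 mcg/min
10.43636 mcg/min × 60 min/hr = 626.1818 mcg/hr
Rate = 626.1818 mcg/hr ÷ 265 mcg/mL = 2.36295 mL/hr
Time remaining = 166.5441 mL ÷ 2.36295 mL/hr = 70.48142 hr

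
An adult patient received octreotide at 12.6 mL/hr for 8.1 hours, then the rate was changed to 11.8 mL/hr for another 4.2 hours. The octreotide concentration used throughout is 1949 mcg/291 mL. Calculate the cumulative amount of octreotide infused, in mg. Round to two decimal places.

1.02 mg

Concentration = 1949 mcg ÷ 291 mL = 6.697595 mcg/mL
Stage 1: 12.6 mL/hr × 8.1 hr = 102.06 mL → 102.06 mL × 6.697595 mcg/mL = 683.5565 mcg
Stage 2: 11.8 mL/hr × 4.2 hr = 49.56 mL → 49.56 mL × 6.697595 mcg/mL = 331.9328 mcg
Total = 683.5565 + 331.9328 = 1015.489 mcg = 1.015489 mg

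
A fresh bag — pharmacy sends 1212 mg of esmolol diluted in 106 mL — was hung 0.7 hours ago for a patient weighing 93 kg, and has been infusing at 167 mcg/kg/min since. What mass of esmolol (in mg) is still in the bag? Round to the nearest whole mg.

560 mg

Dose = 167 mcg/kg/min × 93 kg = 15531 mcg/min
15531 mcg/min × 60 min/hr = 931860 mcg/hr
Concentration = 1212 mg ÷ 106 mL = 11.43396 mg/mL = 11433.96 mcg/mL
Rate = 931860 mcg/hr ÷ 11433.96 mcg/mL = 81.49931 mL/hr
Volume infused = 81.49931 mL/hr × 0.7 hr = 57.04951 mL
Volume remaining = 106 − 57.04951 = 48.95049 mL
Drug remaining = 48.95049 mL × 11433.96 mcg/mL = 559698 mcg = 559.698 mg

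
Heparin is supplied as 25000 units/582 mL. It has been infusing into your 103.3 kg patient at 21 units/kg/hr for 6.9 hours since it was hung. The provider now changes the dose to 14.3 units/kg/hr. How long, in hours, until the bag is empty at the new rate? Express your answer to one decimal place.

Initial rate:
Dose = 21 units/kg/hr × 103.3 kg = 2169.3 units/hr
Concentration = 25000 units ÷ 582 mL = 42.95533 units/mL
Rate = 2169.3 units/hr ÷ 42.95533 units/mL = 50.5013 mL/hr
Volume infused so far = 50.5013 mL/hr × 6.9 hr = 348.459 mL
Volume remaining = 582 − 348.459 = 233.541 mL
New rate:
Dose = 14.3 units/kg/hr × 103.3 kg = 1477.19 units/hr
Rate = 1477.19 units/hr ÷ 42.95533 units/mL = 34.38898 mL/hr
Time remaining = 233.541 mL ÷ 34.38898 mL/hr = 6.791158 hr

6.8 hours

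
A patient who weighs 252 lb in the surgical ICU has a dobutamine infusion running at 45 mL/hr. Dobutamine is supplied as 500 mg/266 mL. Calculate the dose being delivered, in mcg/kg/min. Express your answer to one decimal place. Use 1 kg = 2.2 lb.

12.3 mcg/kg/min

Weight = 252 lb ÷ 2.2 lb/kg = 114.5455 kg
Concentration = 500 mg ÷ 266 mL = 1.879699 mg/mL = 1879.699 mcg/mL
Drug rate = 45 mL/hr × 1879.699 mcg/mL = 84586.47 mcg/hr
84586.47 mcg/hr ÷ 60 min/hr = 1409.774 mcg/min
1409.774 mcg/min ÷ 114.5455 kg = 12.30755 mcg/kg/min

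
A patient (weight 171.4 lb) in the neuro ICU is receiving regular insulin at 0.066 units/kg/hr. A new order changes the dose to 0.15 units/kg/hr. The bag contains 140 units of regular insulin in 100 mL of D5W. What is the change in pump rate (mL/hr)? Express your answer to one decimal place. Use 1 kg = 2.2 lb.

At the current dose:
Weight = 171.4 lb ÷ 2.2 lb/kg = 77.90909 kg
Dose = 0.066 units/kg/hr × 77.90909 kg = 5.142 units/hr
Concentration = 140 units ÷ 100 mL = 1.4 units/mL
Rate = 5.142 units/hr ÷ 1.4 units/mL = 3.672857 mL/hr
At the new dose:
Dose = 0.15 units/kg/hr × 77.90909 kg = 11.68636 units/hr
Rate = 11.68636 units/hr ÷ 1.4 units/mL = 8.347403 mL/hr
Change = 8.347403 − 3.672857 = 4.674545 mL/hr → 4.674545 mL/hr increase

4.7 mL/hr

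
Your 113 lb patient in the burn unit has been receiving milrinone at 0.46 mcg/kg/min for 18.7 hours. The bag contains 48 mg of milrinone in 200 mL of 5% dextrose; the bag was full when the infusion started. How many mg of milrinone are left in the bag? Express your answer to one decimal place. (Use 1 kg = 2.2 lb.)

21.5 mg

Weight = 113 lb ÷ 2.2 lb/kg = 51.36364 kg
Dose = 0.46 mcg/kg/min × 51.36364 kg = 23.62727 mcg/min
23.62727 mcg/min × 60 min/hr = 1417.636 mcg/hr
Concentration = 48 mg ÷ 200 mL = 0.24 mg/mL = 240 mcg/mL
Rate = 1417.636 mcg/hr ÷ 240 mcg/mL = 5.906818 mL/hr
Volume infused = 5.906818 mL/hr × 18.7 hr = 110.4575 mL
Volume remaining = 200 − 110.4575 = 89.5425 mL
Drug remaining = 89.5425 mL × 240 mcg/mL = 21490.2 mcg = 21.4902 mg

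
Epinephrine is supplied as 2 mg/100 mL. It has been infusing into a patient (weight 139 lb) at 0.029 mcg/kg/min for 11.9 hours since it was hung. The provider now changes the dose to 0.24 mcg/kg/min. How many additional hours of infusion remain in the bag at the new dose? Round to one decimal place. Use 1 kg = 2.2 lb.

Initial rate:
Weight = 139 lb ÷ 2.2 lb/kg = 63.18182 kg
Dose = 0.029 mcg/kg/min × 63.18182 kg = 1.832273 mcg/min
1.832273 mcg/min × 60 min/hr = 109.9364 mcg/hr
Concentration = 2 mg ÷ 100 mL = 0.02 mg/mL = 20 mcg/mL
Rate = 109.9364 mcg/hr ÷ 20 mcg/mL = 5.496818 mL/hr
Volume infused so far = 5.496818 mL/hr × 11.9 hr = 65.41214 mL
Volume remaining = 100 − 65.41214 = 34.58786 mL
New rate:
Dose = 0.24 mcg/kg/min × 63.18182 kg = 15.16364 mcg/min
15.16364 mcg/min × 60 min/hr = 909.8182 mcg/hr
Rate = 909.8182 mcg/hr ÷ 20 mcg/mL = 45.49091 mL/hr
Time remaining = 34.58786 mL ÷ 45.49091 mL/hr = 0.7603247 hr

0.8 hours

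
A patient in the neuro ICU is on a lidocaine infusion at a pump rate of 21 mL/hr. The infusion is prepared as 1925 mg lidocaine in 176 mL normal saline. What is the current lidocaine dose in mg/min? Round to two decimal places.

Concentration = 1925 mg ÷ 176 mL = 10.9375 mg/mL
Drug rate = 21 mL/hr × 10.9375 mg/mL = 229.6875 mg/hr
229.6875 mg/hr ÷ 60 min/hr = 3.828125 mg/min

3.83 mg/min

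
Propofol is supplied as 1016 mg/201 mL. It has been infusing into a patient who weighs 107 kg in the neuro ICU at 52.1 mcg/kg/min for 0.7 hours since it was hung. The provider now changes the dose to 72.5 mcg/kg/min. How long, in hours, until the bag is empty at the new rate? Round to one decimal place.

Initial rate:
Dose = 52.1 mcg/kg/min × 107 kg = 5574.7 mcg/min
5574.7 mcg/min × 60 min/hr = 334482 mcg/hr
Concentration = 1016 mg ÷ 201 mL = 5.054726 mg/mL = 5054.726 mcg/mL
Rate = 334482 mcg/hr ÷ 5054.726 mcg/mL = 66.17213 mL/hr
Volume infused so far = 66.17213 mL/hr × 0.7 hr = 46.32049 mL
Volume remaining = 201 − 46.32049 = 154.6795 mL
New rate:
Dose = 72.5 mcg/kg/min × 107 kg = 7757.5 mcg/min
7757.5 mcg/min × 60 min/hr = 465450 mcg/hr
Rate = 465450 mcg/hr ÷ 5054.726 mcg/mL = 92.08214 mL/hr
Time remaining = 154.6795 mL ÷ 92.08214 mL/hr = 1.679799 hr

1.7 hours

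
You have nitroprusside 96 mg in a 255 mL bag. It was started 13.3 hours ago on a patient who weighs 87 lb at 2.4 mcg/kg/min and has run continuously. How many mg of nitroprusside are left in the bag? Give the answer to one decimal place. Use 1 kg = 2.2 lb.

20.3 mg

Weight = 87 lb ÷ 2.2 lb/kg = 39.54545 kg
Dose = 2.4 mcg/kg/min × 39.54545 kg = 94.90909 mcg/min
94.90909 mcg/min × 60 min/hr = 5694.545 mcg/hr
Concentration = 96 mg ÷ 255 mL = 0.3764706 mg/mL = 376.4706 mcg/mL
Rate = 5694.545 mcg/hr ÷ 376.4706 mcg/mL = 15.12614 mL/hr
Volume infused = 15.12614 mL/hr × 13.3 hr = 201.1776 mL
Volume remaining = 255 − 201.1776 = 53.82239 mL
Drug remaining = 53.82239 mL × 376.4706 mcg/mL = 20262.55 mcg = 20.26255 mg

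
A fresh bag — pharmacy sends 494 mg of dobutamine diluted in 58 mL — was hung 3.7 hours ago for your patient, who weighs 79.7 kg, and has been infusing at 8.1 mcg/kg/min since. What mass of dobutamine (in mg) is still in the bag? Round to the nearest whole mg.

Dose = 8.1 mcg/kg/min × 79.7 kg = 645.57 mcg/min
645.57 mcg/min × 60 min/hr = 38734.2 mcg/hr
Concentration = 494 mg ÷ 58 mL = 8.517241 mg/mL = 8517.241 mcg/mL
Rate = 38734.2 mcg/hr ÷ 8517.241 mcg/mL = 4.54774 mL/hr
Volume infused = 4.54774 mL/hr × 3.7 hr = 16.82664 mL
Volume remaining = 58 − 16.82664 = 41.17336 mL
Drug remaining = 41.17336 mL × 8517.241 mcg/mL = 350683.5 mcg = 350.6835 mg

351 mg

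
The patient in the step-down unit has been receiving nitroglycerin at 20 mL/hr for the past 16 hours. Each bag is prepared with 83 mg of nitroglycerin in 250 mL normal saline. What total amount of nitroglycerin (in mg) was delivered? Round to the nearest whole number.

106 mg

Concentration = 83 mg ÷ 250 mL = 0.332 mg/mL = 332 mcg/mL
Drug rate = 20 mL/hr × 332 mcg/mL = 6640 mcg/hr
Total = 6640 mcg/hr × 16 hr = 106240 mcg = 106.24 mg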